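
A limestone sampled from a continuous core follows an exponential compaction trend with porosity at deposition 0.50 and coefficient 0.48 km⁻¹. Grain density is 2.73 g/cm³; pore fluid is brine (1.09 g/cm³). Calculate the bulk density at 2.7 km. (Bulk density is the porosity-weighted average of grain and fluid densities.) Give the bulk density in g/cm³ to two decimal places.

2.51 g/cm³

Porosity at depth: φ = 0.5·exp(−0.48×2.7) = 0.5×0.2736 = 0.1368
Bulk density: ρ_b = (1−φ)ρ_g + φ·ρ_f = 0.8632×2.73 + 0.1368×1.09
       = 2.357 + 0.149 = 2.506 g/cm³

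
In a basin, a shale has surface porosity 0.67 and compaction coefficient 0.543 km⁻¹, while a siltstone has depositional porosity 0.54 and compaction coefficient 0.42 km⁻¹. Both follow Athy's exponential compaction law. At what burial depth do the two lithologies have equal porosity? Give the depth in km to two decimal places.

1.75 km

Set n₀ₐ e^(−cₐd) = n₀ᵦ e^(−cᵦd) ⇒ ln(n₀ₐ/n₀ᵦ) = (cₐ − cᵦ)·d
d = ln(0.67/0.54) / (0.543 − 0.42) = 0.2157 / 0.123 = 1.754 km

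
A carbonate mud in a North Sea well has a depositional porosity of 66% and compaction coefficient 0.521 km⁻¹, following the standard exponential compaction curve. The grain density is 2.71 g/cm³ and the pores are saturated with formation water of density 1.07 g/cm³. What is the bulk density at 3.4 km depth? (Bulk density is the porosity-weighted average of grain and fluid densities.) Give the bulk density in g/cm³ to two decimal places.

2.53 g/cm³

Porosity at depth: φ = 0.66·exp(−0.521×3.4) = 0.66×0.1701 = 0.1123
Bulk density: ρ_b = (1−φ)ρ_g + φ·ρ_f = 0.8877×2.71 + 0.1123×1.07
       = 2.406 + 0.120 = 2.526 g/cm³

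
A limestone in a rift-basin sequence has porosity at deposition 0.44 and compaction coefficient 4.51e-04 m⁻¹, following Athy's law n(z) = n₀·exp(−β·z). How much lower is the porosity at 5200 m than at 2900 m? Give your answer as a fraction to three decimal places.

0.077

Working in km (1 km = 1000 m; β in km⁻¹ = β in m⁻¹ × 1000):
n(2.9) = 0.44·e^(−0.451×2.9) = 0.1190
n(5.2) = 0.44·e^(−0.451×5.2) = 0.0422
Δn = 0.1190 − 0.0422 = 0.0768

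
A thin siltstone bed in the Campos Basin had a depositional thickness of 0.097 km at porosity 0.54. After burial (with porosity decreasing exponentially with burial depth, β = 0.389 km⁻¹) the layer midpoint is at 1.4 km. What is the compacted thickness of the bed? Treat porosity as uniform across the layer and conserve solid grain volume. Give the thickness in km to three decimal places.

Porosity at 1.4 km: n = 0.54·exp(−0.389×1.4) = 0.3132
Solid-volume conservation: h(1−n) = h₀(1−n₀) ⇒ h = h₀·(1−n₀)/(1−n)
h = 0.097 × (1 − 0.54)/(1 − 0.3132) = 0.097 × 0.6698 = 0.0650 km

0.065 km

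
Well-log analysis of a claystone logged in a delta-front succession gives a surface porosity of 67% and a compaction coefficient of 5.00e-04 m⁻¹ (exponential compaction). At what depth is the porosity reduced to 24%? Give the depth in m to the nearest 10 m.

Working in km (1 km = 1000 m; k in km⁻¹ = k in m⁻¹ × 1000):
Invert Athy's law: d = ln(phi₀/phi) / k
d = ln(0.67/0.24) / 0.5 = ln(2.792) / 0.5 = 1.0266 / 0.5 = 2.053 km

2050 m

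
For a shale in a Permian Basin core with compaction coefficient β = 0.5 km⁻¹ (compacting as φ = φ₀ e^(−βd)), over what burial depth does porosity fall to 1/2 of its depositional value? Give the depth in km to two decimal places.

1.39 km

φ/φ₀ = 1/2 ⇒ exp(−β·d) = 1/2 ⇒ d = ln(2) / β
d = 0.6931 / 0.5 = 1.386 km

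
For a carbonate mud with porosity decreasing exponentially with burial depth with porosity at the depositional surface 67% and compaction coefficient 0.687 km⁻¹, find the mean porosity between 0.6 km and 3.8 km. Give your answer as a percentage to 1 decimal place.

⟨n⟩ = (1/(d₂−d₁)) ∫ n₀ e^(−cd) dd = n₀·(e^(−c·d₁) − e^(−c·d₂)) / (c·(d₂−d₁))
e^(−0.687×0.6) = 0.6622; e^(−0.687×3.8) = 0.0735
⟨n⟩ = 0.67 × (0.6622 − 0.0735) / (0.687 × 3.2) = 0.67 × 0.2678 = 0.1794

17.9%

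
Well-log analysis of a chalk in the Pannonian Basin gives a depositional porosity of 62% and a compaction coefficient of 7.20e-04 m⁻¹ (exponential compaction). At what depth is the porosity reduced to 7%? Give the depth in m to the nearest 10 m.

Working in km (1 km = 1000 m; k in km⁻¹ = k in m⁻¹ × 1000):
Invert Athy's law: Z = ln(n₀/n) / k
Z = ln(0.62/0.07) / 0.72 = ln(8.857) / 0.72 = 2.1812 / 0.72 = 3.029 km

3030 m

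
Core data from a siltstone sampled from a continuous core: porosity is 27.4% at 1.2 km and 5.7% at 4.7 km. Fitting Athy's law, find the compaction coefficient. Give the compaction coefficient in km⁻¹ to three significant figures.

0.449 km⁻¹

Athy: φ(d) = φ₀ e^(−kd) ⇒ φ₁/φ₂ = e^{k(d₂−d₁)} ⇒ k = ln(φ₁/φ₂)/(d₂−d₁)
k = ln(0.274/0.057) / (4.7 − 1.2) = ln(4.807) / 3.5 = 1.5701 / 3.5 = 0.4486 km⁻¹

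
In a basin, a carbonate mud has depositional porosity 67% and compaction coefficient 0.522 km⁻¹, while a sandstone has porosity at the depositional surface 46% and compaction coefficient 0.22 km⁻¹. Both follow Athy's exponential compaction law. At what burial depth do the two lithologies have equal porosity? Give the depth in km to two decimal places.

1.25 km

Set n₀ₐ e^(−βₐZ) = n₀ᵦ e^(−βᵦZ) ⇒ ln(n₀ₐ/n₀ᵦ) = (βₐ − βᵦ)·Z
Z = ln(0.67/0.46) / (0.522 − 0.22) = 0.3761 / 0.302 = 1.245 km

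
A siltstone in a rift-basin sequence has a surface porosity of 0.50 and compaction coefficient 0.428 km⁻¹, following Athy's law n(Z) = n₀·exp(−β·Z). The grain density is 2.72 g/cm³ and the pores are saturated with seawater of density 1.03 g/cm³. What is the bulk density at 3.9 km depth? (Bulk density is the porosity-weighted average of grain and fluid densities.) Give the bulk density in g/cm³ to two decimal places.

Porosity at depth: n = 0.5·exp(−0.428×3.9) = 0.5×0.1884 = 0.0942
Bulk density: ρ_b = (1−n)ρ_g + n·ρ_f = 0.9058×2.72 + 0.0942×1.03
       = 2.464 + 0.097 = 2.561 g/cm³

2.56 g/cm³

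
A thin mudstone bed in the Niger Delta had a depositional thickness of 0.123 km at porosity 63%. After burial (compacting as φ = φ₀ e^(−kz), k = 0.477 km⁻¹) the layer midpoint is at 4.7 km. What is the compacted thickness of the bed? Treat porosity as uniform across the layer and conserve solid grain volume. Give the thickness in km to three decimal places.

Porosity at 4.7 km: φ = 0.63·exp(−0.477×4.7) = 0.0669
Solid-volume conservation: h(1−φ) = h₀(1−φ₀) ⇒ h = h₀·(1−φ₀)/(1−φ)
h = 0.123 × (1 − 0.63)/(1 − 0.0669) = 0.123 × 0.3965 = 0.0488 km

0.049 km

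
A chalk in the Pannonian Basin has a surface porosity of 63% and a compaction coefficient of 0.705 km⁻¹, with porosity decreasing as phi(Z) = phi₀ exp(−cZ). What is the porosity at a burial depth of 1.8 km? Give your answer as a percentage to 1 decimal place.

17.7%

phi = phi₀·exp(−c·Z) = 0.63 × exp(−0.705 × 1.8) = 0.63 × exp(−1.269)
  = 0.63 × 0.2811 = 0.1771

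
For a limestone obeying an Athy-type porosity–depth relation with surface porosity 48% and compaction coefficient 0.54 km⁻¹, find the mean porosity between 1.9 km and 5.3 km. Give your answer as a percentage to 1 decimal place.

⟨n⟩ = (1/(Z₂−Z₁)) ∫ n₀ e^(−kZ) dZ = n₀·(e^(−k·Z₁) − e^(−k·Z₂)) / (k·(Z₂−Z₁))
e^(−0.54×1.9) = 0.3584; e^(−0.54×5.3) = 0.0572
⟨n⟩ = 0.48 × (0.3584 − 0.0572) / (0.54 × 3.4) = 0.48 × 0.1641 = 0.0788

7.9%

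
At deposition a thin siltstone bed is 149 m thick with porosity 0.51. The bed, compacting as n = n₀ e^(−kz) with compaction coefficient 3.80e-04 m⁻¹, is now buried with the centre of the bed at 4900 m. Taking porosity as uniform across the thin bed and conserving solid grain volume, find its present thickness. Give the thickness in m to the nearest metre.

79 m

Working in km (1 km = 1000 m; k in km⁻¹ = k in m⁻¹ × 1000):
Porosity at 4.9 km: n = 0.51·exp(−0.38×4.9) = 0.0792
Solid-volume conservation: h(1−n) = h₀(1−n₀) ⇒ h = h₀·(1−n₀)/(1−n)
h = 0.149 × (1 − 0.51)/(1 − 0.0792) = 0.149 × 0.5322 = 0.0793 km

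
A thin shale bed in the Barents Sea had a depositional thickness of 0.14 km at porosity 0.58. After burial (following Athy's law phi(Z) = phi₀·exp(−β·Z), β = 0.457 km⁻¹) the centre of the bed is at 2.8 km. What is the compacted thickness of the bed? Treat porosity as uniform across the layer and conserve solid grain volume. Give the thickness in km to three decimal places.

0.070 km

Porosity at 2.8 km: phi = 0.58·exp(−0.457×2.8) = 0.1613
Solid-volume conservation: h(1−phi) = h₀(1−phi₀) ⇒ h = h₀·(1−phi₀)/(1−phi)
h = 0.14 × (1 − 0.58)/(1 − 0.1613) = 0.14 × 0.5008 = 0.0701 km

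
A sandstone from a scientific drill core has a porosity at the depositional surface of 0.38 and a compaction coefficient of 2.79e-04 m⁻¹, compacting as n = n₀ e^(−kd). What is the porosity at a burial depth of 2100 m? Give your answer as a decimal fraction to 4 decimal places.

Working in km (1 km = 1000 m; k in km⁻¹ = k in m⁻¹ × 1000):
n = n₀·exp(−k·d) = 0.38 × exp(−0.279 × 2.1) = 0.38 × exp(−0.5859)
  = 0.38 × 0.5566 = 0.2115

0.2115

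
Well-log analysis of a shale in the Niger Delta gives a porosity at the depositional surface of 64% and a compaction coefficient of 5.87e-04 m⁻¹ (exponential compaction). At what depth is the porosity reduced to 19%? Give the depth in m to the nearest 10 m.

2070 m

Working in km (1 km = 1000 m; k in km⁻¹ = k in m⁻¹ × 1000):
Invert Athy's law: z = ln(φ₀/φ) / k
z = ln(0.64/0.19) / 0.587 = ln(3.368) / 0.587 = 1.2144 / 0.587 = 2.069 km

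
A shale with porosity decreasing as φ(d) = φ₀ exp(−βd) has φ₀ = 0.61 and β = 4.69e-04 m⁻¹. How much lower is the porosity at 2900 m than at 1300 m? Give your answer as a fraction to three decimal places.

Working in km (1 km = 1000 m; β in km⁻¹ = β in m⁻¹ × 1000):
φ(1.3) = 0.61·e^(−0.469×1.3) = 0.3315
φ(2.9) = 0.61·e^(−0.469×2.9) = 0.1565
Δφ = 0.3315 − 0.1565 = 0.1750

0.175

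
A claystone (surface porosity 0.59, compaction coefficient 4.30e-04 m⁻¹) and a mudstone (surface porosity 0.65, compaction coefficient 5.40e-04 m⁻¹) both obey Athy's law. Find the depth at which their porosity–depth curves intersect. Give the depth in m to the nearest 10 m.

880 m

Working in km (1 km = 1000 m; k in km⁻¹ = k in m⁻¹ × 1000):
Set φ₀ₐ e^(−kₐz) = φ₀ᵦ e^(−kᵦz) ⇒ ln(φ₀ₐ/φ₀ᵦ) = (kₐ − kᵦ)·z
z = ln(0.59/0.65) / (0.43 − 0.54) = -0.0968 / -0.11 = 0.880 km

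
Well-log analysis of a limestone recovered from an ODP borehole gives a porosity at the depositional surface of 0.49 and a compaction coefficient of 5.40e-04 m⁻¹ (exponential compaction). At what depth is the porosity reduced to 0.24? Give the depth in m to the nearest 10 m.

1320 m

Working in km (1 km = 1000 m; β in km⁻¹ = β in m⁻¹ × 1000):
Invert Athy's law: z = ln(n₀/n) / β
z = ln(0.49/0.24) / 0.54 = ln(2.042) / 0.54 = 0.7138 / 0.54 = 1.322 km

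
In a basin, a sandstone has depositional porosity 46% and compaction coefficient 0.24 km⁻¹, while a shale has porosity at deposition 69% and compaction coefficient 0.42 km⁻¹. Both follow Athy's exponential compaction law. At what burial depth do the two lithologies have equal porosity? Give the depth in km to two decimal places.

Set φ₀ₐ e^(−βₐd) = φ₀ᵦ e^(−βᵦd) ⇒ ln(φ₀ₐ/φ₀ᵦ) = (βₐ − βᵦ)·d
d = ln(0.46/0.69) / (0.24 − 0.42) = -0.4055 / -0.18 = 2.253 km

2.25 km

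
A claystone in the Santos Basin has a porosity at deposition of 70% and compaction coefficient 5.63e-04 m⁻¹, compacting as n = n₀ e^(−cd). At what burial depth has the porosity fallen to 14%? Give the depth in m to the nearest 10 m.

Working in km (1 km = 1000 m; c in km⁻¹ = c in m⁻¹ × 1000):
Invert Athy's law: d = ln(n₀/n) / c
d = ln(0.7/0.14) / 0.563 = ln(5) / 0.563 = 1.6094 / 0.563 = 2.859 km

2860 m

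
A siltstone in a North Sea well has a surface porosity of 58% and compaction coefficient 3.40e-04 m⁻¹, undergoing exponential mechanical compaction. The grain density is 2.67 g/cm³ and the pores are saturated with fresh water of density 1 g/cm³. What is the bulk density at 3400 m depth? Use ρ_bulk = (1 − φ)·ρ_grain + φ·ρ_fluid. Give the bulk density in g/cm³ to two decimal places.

2.37 g/cm³

Working in km (1 km = 1000 m; β in km⁻¹ = β in m⁻¹ × 1000):
Porosity at depth: n = 0.58·exp(−0.34×3.4) = 0.58×0.3147 = 0.1826
Bulk density: ρ_b = (1−n)ρ_g + n·ρ_f = 0.8174×2.67 + 0.1826×1
       = 2.183 + 0.183 = 2.365 g/cm³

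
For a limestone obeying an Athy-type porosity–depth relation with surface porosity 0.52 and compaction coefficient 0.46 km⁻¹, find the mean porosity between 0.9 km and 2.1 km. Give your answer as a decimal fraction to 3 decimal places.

0.264

⟨phi⟩ = (1/(d₂−d₁)) ∫ phi₀ e^(−kd) dd = phi₀·(e^(−k·d₁) − e^(−k·d₂)) / (k·(d₂−d₁))
e^(−0.46×0.9) = 0.6610; e^(−0.46×2.1) = 0.3806
⟨phi⟩ = 0.52 × (0.6610 − 0.3806) / (0.46 × 1.2) = 0.52 × 0.5080 = 0.2641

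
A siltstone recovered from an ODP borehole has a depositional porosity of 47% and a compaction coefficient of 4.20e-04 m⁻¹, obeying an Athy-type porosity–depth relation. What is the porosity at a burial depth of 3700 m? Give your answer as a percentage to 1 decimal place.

9.9%

Working in km (1 km = 1000 m; c in km⁻¹ = c in m⁻¹ × 1000):
phi = phi₀·exp(−c·z) = 0.47 × exp(−0.42 × 3.7) = 0.47 × exp(−1.554)
  = 0.47 × 0.2114 = 0.0994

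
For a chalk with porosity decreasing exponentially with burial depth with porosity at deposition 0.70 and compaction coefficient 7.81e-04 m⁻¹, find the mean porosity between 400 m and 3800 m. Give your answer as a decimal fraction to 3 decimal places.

Working in km (1 km = 1000 m; β in km⁻¹ = β in m⁻¹ × 1000):
⟨phi⟩ = (1/(Z₂−Z₁)) ∫ phi₀ e^(−βZ) dZ = phi₀·(e^(−β·Z₁) − e^(−β·Z₂)) / (β·(Z₂−Z₁))
e^(−0.781×0.4) = 0.7317; e^(−0.781×3.8) = 0.0514
⟨phi⟩ = 0.7 × (0.7317 − 0.0514) / (0.781 × 3.4) = 0.7 × 0.2562 = 0.1793

0.179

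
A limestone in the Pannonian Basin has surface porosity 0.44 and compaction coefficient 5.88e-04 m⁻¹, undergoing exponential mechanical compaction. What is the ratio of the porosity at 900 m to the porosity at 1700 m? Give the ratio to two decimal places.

Working in km (1 km = 1000 m; c in km⁻¹ = c in m⁻¹ × 1000):
φ(d₁)/φ(d₂) = e^(−c·d₁)/e^(−c·d₂) = e^{c(d₂−d₁)}
= exp(0.588 × 0.8) = exp(0.4704) = 1.6006

1.60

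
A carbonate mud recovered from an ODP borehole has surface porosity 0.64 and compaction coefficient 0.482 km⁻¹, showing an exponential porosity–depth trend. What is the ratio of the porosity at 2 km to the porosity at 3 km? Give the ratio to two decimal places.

n(z₁)/n(z₂) = e^(−c·z₁)/e^(−c·z₂) = e^{c(z₂−z₁)}
= exp(0.482 × 1) = exp(0.482) = 1.6193

1.62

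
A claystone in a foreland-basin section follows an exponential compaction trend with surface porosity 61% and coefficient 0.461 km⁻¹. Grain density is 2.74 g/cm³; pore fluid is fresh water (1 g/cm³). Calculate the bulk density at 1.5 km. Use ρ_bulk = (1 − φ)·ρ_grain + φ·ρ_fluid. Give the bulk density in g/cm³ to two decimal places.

Porosity at depth: n = 0.61·exp(−0.461×1.5) = 0.61×0.5008 = 0.3055
Bulk density: ρ_b = (1−n)ρ_g + n·ρ_f = 0.6945×2.74 + 0.3055×1
       = 1.903 + 0.306 = 2.208 g/cm³

2.21 g/cm³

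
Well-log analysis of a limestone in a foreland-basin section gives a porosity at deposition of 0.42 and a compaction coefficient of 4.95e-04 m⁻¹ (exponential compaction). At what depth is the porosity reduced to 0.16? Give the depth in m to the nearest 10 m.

1950 m

Working in km (1 km = 1000 m; k in km⁻¹ = k in m⁻¹ × 1000):
Invert Athy's law: d = ln(n₀/n) / k
d = ln(0.42/0.16) / 0.495 = ln(2.625) / 0.495 = 0.9651 / 0.495 = 1.950 km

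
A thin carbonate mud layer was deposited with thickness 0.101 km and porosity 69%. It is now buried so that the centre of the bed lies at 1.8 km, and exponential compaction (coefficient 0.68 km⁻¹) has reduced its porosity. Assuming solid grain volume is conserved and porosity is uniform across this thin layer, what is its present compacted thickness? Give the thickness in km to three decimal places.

Porosity at 1.8 km: phi = 0.69·exp(−0.68×1.8) = 0.2029
Solid-volume conservation: h(1−phi) = h₀(1−phi₀) ⇒ h = h₀·(1−phi₀)/(1−phi)
h = 0.101 × (1 − 0.69)/(1 − 0.2029) = 0.101 × 0.3889 = 0.0393 km

0.039 km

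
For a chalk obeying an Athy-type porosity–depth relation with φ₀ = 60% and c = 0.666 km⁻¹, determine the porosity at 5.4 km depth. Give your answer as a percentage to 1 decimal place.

1.6%

φ = φ₀·exp(−c·Z) = 0.6 × exp(−0.666 × 5.4) = 0.6 × exp(−3.596)
  = 0.6 × 0.0274 = 0.0165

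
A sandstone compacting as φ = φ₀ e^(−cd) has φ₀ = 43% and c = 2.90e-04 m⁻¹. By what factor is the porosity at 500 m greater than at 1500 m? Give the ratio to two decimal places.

1.34

Working in km (1 km = 1000 m; c in km⁻¹ = c in m⁻¹ × 1000):
φ(d₁)/φ(d₂) = e^(−c·d₁)/e^(−c·d₂) = e^{c(d₂−d₁)}
= exp(0.29 × 1) = exp(0.29) = 1.3364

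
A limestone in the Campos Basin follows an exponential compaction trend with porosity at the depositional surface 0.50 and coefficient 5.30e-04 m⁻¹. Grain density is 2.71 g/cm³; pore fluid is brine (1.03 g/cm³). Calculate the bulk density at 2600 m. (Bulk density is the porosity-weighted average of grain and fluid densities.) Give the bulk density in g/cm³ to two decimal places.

Working in km (1 km = 1000 m; β in km⁻¹ = β in m⁻¹ × 1000):
Porosity at depth: phi = 0.5·exp(−0.53×2.6) = 0.5×0.2521 = 0.1260
Bulk density: ρ_b = (1−phi)ρ_g + phi·ρ_f = 0.8740×2.71 + 0.1260×1.03
       = 2.368 + 0.130 = 2.498 g/cm³

2.50 g/cm³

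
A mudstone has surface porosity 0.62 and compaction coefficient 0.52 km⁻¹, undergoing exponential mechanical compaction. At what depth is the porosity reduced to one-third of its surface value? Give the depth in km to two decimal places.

phi/phi₀ = 1/3 ⇒ exp(−c·d) = 1/3 ⇒ d = ln(3) / c
d = 1.0986 / 0.52 = 2.113 km

2.11 km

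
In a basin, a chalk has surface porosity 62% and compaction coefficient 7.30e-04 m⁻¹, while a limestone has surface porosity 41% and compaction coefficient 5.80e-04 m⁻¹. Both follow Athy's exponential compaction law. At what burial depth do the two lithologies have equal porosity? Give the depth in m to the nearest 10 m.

2760 m

Working in km (1 km = 1000 m; c in km⁻¹ = c in m⁻¹ × 1000):
Set φ₀ₐ e^(−cₐZ) = φ₀ᵦ e^(−cᵦZ) ⇒ ln(φ₀ₐ/φ₀ᵦ) = (cₐ − cᵦ)·Z
Z = ln(0.62/0.41) / (0.73 − 0.58) = 0.4136 / 0.15 = 2.757 km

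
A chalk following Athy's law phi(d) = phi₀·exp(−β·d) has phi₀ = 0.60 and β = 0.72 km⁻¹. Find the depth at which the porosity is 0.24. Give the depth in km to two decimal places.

1.27 km

Invert Athy's law: d = ln(phi₀/phi) / β
d = ln(0.6/0.24) / 0.72 = ln(2.5) / 0.72 = 0.9163 / 0.72 = 1.273 km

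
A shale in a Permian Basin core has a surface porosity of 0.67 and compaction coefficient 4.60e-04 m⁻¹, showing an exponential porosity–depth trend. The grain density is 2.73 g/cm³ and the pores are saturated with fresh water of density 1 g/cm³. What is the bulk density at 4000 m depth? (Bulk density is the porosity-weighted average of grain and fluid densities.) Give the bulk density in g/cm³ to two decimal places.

Working in km (1 km = 1000 m; k in km⁻¹ = k in m⁻¹ × 1000):
Porosity at depth: n = 0.67·exp(−0.46×4) = 0.67×0.1588 = 0.1064
Bulk density: ρ_b = (1−n)ρ_g + n·ρ_f = 0.8936×2.73 + 0.1064×1
       = 2.440 + 0.106 = 2.546 g/cm³

2.55 g/cm³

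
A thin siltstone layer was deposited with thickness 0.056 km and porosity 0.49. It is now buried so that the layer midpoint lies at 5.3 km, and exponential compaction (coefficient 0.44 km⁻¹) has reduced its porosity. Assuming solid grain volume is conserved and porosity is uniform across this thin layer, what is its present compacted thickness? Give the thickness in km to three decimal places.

Porosity at 5.3 km: φ = 0.49·exp(−0.44×5.3) = 0.0476
Solid-volume conservation: h(1−φ) = h₀(1−φ₀) ⇒ h = h₀·(1−φ₀)/(1−φ)
h = 0.056 × (1 − 0.49)/(1 − 0.0476) = 0.056 × 0.5355 = 0.0300 km

0.030 km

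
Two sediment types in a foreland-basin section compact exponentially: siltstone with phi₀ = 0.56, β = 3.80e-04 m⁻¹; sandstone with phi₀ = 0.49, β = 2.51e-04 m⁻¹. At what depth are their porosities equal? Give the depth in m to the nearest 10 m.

Working in km (1 km = 1000 m; β in km⁻¹ = β in m⁻¹ × 1000):
Set phi₀ₐ e^(−βₐZ) = phi₀ᵦ e^(−βᵦZ) ⇒ ln(phi₀ₐ/phi₀ᵦ) = (βₐ − βᵦ)·Z
Z = ln(0.56/0.49) / (0.38 − 0.251) = 0.1335 / 0.129 = 1.035 km

1040 m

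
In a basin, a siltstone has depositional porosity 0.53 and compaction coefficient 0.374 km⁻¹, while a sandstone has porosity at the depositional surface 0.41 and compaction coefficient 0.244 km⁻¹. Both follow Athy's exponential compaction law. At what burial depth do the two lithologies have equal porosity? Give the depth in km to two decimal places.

Set n₀ₐ e^(−cₐZ) = n₀ᵦ e^(−cᵦZ) ⇒ ln(n₀ₐ/n₀ᵦ) = (cₐ − cᵦ)·Z
Z = ln(0.53/0.41) / (0.374 − 0.244) = 0.2567 / 0.13 = 1.975 km

1.97 km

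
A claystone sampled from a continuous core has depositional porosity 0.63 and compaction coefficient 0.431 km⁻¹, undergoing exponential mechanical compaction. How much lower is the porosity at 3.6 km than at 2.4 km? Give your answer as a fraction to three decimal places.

phi(2.4) = 0.63·e^(−0.431×2.4) = 0.2239
phi(3.6) = 0.63·e^(−0.431×3.6) = 0.1335
Δphi = 0.2239 − 0.1335 = 0.0904

0.090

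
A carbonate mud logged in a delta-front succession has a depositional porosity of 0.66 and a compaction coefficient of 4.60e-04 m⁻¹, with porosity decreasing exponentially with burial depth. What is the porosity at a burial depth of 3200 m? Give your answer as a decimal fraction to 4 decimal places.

Working in km (1 km = 1000 m; β in km⁻¹ = β in m⁻¹ × 1000):
phi = phi₀·exp(−β·z) = 0.66 × exp(−0.46 × 3.2) = 0.66 × exp(−1.472)
  = 0.66 × 0.2295 = 0.1514

0.1514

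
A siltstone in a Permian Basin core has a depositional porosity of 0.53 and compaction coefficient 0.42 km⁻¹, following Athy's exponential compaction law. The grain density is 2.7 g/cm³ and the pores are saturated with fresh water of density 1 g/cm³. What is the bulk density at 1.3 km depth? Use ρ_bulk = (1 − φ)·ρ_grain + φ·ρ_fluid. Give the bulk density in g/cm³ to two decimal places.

Porosity at depth: phi = 0.53·exp(−0.42×1.3) = 0.53×0.5793 = 0.3070
Bulk density: ρ_b = (1−phi)ρ_g + phi·ρ_f = 0.6930×2.7 + 0.3070×1
       = 1.871 + 0.307 = 2.178 g/cm³

2.18 g/cm³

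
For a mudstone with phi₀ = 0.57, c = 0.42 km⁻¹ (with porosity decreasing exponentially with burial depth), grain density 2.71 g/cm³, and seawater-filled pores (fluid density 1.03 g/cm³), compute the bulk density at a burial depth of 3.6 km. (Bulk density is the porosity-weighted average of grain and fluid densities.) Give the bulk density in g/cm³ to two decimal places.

Porosity at depth: phi = 0.57·exp(−0.42×3.6) = 0.57×0.2205 = 0.1257
Bulk density: ρ_b = (1−phi)ρ_g + phi·ρ_f = 0.8743×2.71 + 0.1257×1.03
       = 2.369 + 0.129 = 2.499 g/cm³

2.50 g/cm³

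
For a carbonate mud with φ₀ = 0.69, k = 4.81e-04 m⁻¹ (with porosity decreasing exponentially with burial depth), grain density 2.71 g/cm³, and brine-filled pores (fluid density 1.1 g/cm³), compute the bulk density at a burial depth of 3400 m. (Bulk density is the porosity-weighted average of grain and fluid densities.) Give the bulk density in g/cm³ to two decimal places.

Working in km (1 km = 1000 m; k in km⁻¹ = k in m⁻¹ × 1000):
Porosity at depth: φ = 0.69·exp(−0.481×3.4) = 0.69×0.1949 = 0.1345
Bulk density: ρ_b = (1−φ)ρ_g + φ·ρ_f = 0.8655×2.71 + 0.1345×1.1
       = 2.346 + 0.148 = 2.494 g/cm³

2.49 g/cm³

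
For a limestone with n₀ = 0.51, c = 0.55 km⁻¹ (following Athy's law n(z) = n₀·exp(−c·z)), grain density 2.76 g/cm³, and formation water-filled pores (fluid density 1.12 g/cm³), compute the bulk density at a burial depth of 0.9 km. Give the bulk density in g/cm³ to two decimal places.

2.25 g/cm³

Porosity at depth: n = 0.51·exp(−0.55×0.9) = 0.51×0.6096 = 0.3109
Bulk density: ρ_b = (1−n)ρ_g + n·ρ_f = 0.6891×2.76 + 0.3109×1.12
       = 1.902 + 0.348 = 2.250 g/cm³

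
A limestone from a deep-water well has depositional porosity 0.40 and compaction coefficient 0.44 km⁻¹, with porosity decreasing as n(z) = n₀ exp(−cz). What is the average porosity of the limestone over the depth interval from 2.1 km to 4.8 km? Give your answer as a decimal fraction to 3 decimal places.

⟨n⟩ = (1/(z₂−z₁)) ∫ n₀ e^(−cz) dz = n₀·(e^(−c·z₁) − e^(−c·z₂)) / (c·(z₂−z₁))
e^(−0.44×2.1) = 0.3969; e^(−0.44×4.8) = 0.1210
⟨n⟩ = 0.4 × (0.3969 − 0.1210) / (0.44 × 2.7) = 0.4 × 0.2323 = 0.0929

0.093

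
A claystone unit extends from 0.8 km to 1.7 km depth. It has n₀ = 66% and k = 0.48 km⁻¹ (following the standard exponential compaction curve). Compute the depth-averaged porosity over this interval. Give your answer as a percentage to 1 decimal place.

36.5%

⟨n⟩ = (1/(d₂−d₁)) ∫ n₀ e^(−kd) dd = n₀·(e^(−k·d₁) − e^(−k·d₂)) / (k·(d₂−d₁))
e^(−0.48×0.8) = 0.6811; e^(−0.48×1.7) = 0.4422
⟨n⟩ = 0.66 × (0.6811 − 0.4422) / (0.48 × 0.9) = 0.66 × 0.5531 = 0.3650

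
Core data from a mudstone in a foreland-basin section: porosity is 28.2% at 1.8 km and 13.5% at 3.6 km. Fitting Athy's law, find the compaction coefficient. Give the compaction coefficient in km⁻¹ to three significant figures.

0.409 km⁻¹

Athy: φ(Z) = φ₀ e^(−βZ) ⇒ φ₁/φ₂ = e^{β(Z₂−Z₁)} ⇒ β = ln(φ₁/φ₂)/(Z₂−Z₁)
β = ln(0.282/0.135) / (3.6 − 1.8) = ln(2.089) / 1.8 = 0.7366 / 1.8 = 0.4092 km⁻¹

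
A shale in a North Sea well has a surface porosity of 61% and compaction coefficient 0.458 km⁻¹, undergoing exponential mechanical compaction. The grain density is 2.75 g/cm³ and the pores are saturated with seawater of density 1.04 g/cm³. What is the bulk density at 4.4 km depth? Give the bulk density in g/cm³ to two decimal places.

Porosity at depth: n = 0.61·exp(−0.458×4.4) = 0.61×0.1333 = 0.0813
Bulk density: ρ_b = (1−n)ρ_g + n·ρ_f = 0.9187×2.75 + 0.0813×1.04
       = 2.526 + 0.085 = 2.611 g/cm³

2.61 g/cm³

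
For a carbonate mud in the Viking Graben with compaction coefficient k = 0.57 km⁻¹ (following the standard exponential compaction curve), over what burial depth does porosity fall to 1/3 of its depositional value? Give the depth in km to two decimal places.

phi/phi₀ = 1/3 ⇒ exp(−k·z) = 1/3 ⇒ z = ln(3) / k
z = 1.0986 / 0.57 = 1.927 km

1.93 km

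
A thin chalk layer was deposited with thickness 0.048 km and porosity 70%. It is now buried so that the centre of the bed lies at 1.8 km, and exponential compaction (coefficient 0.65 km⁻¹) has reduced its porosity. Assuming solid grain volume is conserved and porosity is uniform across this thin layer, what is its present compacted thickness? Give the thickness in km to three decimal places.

Porosity at 1.8 km: n = 0.7·exp(−0.65×1.8) = 0.2173
Solid-volume conservation: h(1−n) = h₀(1−n₀) ⇒ h = h₀·(1−n₀)/(1−n)
h = 0.048 × (1 − 0.7)/(1 − 0.2173) = 0.048 × 0.3833 = 0.0184 km

0.018 km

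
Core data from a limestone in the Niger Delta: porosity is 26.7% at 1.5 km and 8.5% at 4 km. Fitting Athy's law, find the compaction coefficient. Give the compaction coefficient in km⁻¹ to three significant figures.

0.458 km⁻¹

Athy: phi(d) = phi₀ e^(−βd) ⇒ phi₁/phi₂ = e^{β(d₂−d₁)} ⇒ β = ln(phi₁/phi₂)/(d₂−d₁)
β = ln(0.267/0.085) / (4 − 1.5) = ln(3.141) / 2.5 = 1.1446 / 2.5 = 0.4578 km⁻¹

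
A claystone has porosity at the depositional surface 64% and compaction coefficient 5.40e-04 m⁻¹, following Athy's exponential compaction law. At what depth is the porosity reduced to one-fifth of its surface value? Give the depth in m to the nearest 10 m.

2980 m

Working in km (1 km = 1000 m; k in km⁻¹ = k in m⁻¹ × 1000):
φ/φ₀ = 1/5 ⇒ exp(−k·Z) = 1/5 ⇒ Z = ln(5) / k
Z = 1.6094 / 0.54 = 2.980 km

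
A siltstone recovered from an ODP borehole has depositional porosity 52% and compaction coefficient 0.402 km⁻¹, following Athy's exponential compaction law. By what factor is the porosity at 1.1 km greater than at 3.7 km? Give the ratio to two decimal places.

2.84

φ(Z₁)/φ(Z₂) = e^(−c·Z₁)/e^(−c·Z₂) = e^{c(Z₂−Z₁)}
= exp(0.402 × 2.6) = exp(1.045) = 2.8440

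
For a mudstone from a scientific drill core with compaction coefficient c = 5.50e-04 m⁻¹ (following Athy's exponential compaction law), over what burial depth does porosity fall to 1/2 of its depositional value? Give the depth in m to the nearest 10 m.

Working in km (1 km = 1000 m; c in km⁻¹ = c in m⁻¹ × 1000):
φ/φ₀ = 1/2 ⇒ exp(−c·d) = 1/2 ⇒ d = ln(2) / c
d = 0.6931 / 0.55 = 1.260 km

1260 m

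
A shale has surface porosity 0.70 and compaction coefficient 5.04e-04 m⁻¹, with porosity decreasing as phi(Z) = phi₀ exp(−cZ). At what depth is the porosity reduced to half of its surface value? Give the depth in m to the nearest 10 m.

Working in km (1 km = 1000 m; c in km⁻¹ = c in m⁻¹ × 1000):
phi/phi₀ = 1/2 ⇒ exp(−c·Z) = 1/2 ⇒ Z = ln(2) / c
Z = 0.6931 / 0.504 = 1.375 km

1380 m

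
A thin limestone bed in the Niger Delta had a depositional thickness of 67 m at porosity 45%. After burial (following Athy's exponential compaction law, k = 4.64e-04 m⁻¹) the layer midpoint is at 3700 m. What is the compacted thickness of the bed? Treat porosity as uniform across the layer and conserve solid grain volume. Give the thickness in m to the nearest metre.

Working in km (1 km = 1000 m; k in km⁻¹ = k in m⁻¹ × 1000):
Porosity at 3.7 km: φ = 0.45·exp(−0.464×3.7) = 0.0808
Solid-volume conservation: h(1−φ) = h₀(1−φ₀) ⇒ h = h₀·(1−φ₀)/(1−φ)
h = 0.067 × (1 − 0.45)/(1 − 0.0808) = 0.067 × 0.5984 = 0.0401 km

40 m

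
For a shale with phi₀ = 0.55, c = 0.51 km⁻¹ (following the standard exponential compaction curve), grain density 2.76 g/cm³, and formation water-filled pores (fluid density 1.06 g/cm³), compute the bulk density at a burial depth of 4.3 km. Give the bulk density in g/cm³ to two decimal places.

Porosity at depth: phi = 0.55·exp(−0.51×4.3) = 0.55×0.1116 = 0.0614
Bulk density: ρ_b = (1−phi)ρ_g + phi·ρ_f = 0.9386×2.76 + 0.0614×1.06
       = 2.591 + 0.065 = 2.656 g/cm³

2.66 g/cm³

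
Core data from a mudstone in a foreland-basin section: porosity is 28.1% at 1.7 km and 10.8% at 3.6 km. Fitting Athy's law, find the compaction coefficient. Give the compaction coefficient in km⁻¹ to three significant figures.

0.503 km⁻¹

Athy: φ(z) = φ₀ e^(−βz) ⇒ φ₁/φ₂ = e^{β(z₂−z₁)} ⇒ β = ln(φ₁/φ₂)/(z₂−z₁)
β = ln(0.281/0.108) / (3.6 − 1.7) = ln(2.602) / 1.9 = 0.9562 / 1.9 = 0.5033 km⁻¹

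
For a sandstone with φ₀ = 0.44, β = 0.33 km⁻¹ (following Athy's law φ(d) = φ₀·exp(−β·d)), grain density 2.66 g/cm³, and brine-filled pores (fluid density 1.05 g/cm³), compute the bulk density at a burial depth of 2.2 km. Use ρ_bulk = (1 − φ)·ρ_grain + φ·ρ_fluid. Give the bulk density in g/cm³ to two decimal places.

Porosity at depth: φ = 0.44·exp(−0.33×2.2) = 0.44×0.4838 = 0.2129
Bulk density: ρ_b = (1−φ)ρ_g + φ·ρ_f = 0.7871×2.66 + 0.2129×1.05
       = 2.094 + 0.224 = 2.317 g/cm³

2.32 g/cm³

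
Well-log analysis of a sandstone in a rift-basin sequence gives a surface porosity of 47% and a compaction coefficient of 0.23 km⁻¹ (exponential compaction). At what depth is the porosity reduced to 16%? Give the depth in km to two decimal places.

4.69 km

Invert Athy's law: Z = ln(φ₀/φ) / β
Z = ln(0.47/0.16) / 0.23 = ln(2.937) / 0.23 = 1.0776 / 0.23 = 4.685 km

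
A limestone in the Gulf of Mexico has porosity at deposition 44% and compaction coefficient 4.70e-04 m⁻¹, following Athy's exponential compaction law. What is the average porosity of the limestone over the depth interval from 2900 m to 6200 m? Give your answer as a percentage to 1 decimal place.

Working in km (1 km = 1000 m; c in km⁻¹ = c in m⁻¹ × 1000):
⟨φ⟩ = (1/(z₂−z₁)) ∫ φ₀ e^(−cz) dz = φ₀·(e^(−c·z₁) − e^(−c·z₂)) / (c·(z₂−z₁))
e^(−0.47×2.9) = 0.2559; e^(−0.47×6.2) = 0.0543
⟨φ⟩ = 0.44 × (0.2559 − 0.0543) / (0.47 × 3.3) = 0.44 × 0.1300 = 0.0572

5.7%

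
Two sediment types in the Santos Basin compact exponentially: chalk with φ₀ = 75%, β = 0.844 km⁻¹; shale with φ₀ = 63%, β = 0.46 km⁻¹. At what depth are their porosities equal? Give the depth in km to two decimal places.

Set φ₀ₐ e^(−βₐz) = φ₀ᵦ e^(−βᵦz) ⇒ ln(φ₀ₐ/φ₀ᵦ) = (βₐ − βᵦ)·z
z = ln(0.75/0.63) / (0.844 − 0.46) = 0.1744 / 0.384 = 0.454 km

0.45 km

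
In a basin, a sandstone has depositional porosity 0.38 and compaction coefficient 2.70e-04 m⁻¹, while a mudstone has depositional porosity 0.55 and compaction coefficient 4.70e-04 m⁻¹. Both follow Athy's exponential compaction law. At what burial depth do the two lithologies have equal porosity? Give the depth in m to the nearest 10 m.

Working in km (1 km = 1000 m; k in km⁻¹ = k in m⁻¹ × 1000):
Set n₀ₐ e^(−kₐz) = n₀ᵦ e^(−kᵦz) ⇒ ln(n₀ₐ/n₀ᵦ) = (kₐ − kᵦ)·z
z = ln(0.38/0.55) / (0.27 − 0.47) = -0.3697 / -0.2 = 1.849 km

1850 m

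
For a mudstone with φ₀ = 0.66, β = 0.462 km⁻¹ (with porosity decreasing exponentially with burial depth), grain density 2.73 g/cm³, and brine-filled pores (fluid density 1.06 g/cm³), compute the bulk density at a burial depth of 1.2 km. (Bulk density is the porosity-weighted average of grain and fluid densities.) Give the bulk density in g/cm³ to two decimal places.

2.10 g/cm³

Porosity at depth: φ = 0.66·exp(−0.462×1.2) = 0.66×0.5744 = 0.3791
Bulk density: ρ_b = (1−φ)ρ_g + φ·ρ_f = 0.6209×2.73 + 0.3791×1.06
       = 1.695 + 0.402 = 2.097 g/cm³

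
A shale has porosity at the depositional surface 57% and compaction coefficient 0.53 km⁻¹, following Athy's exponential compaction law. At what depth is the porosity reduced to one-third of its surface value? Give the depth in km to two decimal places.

2.07 km

n/n₀ = 1/3 ⇒ exp(−k·d) = 1/3 ⇒ d = ln(3) / k
d = 1.0986 / 0.53 = 2.073 km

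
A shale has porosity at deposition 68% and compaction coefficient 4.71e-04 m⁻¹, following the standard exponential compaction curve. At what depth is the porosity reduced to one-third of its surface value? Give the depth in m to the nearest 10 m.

Working in km (1 km = 1000 m; β in km⁻¹ = β in m⁻¹ × 1000):
phi/phi₀ = 1/3 ⇒ exp(−β·z) = 1/3 ⇒ z = ln(3) / β
z = 1.0986 / 0.471 = 2.333 km

2330 m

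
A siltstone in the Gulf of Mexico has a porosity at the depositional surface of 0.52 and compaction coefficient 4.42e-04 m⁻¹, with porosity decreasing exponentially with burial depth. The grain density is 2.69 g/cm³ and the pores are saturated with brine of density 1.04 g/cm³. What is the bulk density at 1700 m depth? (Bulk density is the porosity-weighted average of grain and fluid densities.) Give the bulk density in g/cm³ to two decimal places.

Working in km (1 km = 1000 m; k in km⁻¹ = k in m⁻¹ × 1000):
Porosity at depth: n = 0.52·exp(−0.442×1.7) = 0.52×0.4717 = 0.2453
Bulk density: ρ_b = (1−n)ρ_g + n·ρ_f = 0.7547×2.69 + 0.2453×1.04
       = 2.030 + 0.255 = 2.285 g/cm³

2.29 g/cm³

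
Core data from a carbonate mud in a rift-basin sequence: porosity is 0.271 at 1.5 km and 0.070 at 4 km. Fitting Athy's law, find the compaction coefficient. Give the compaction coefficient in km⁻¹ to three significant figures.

0.541 km⁻¹

Athy: phi(d) = phi₀ e^(−βd) ⇒ phi₁/phi₂ = e^{β(d₂−d₁)} ⇒ β = ln(phi₁/phi₂)/(d₂−d₁)
β = ln(0.271/0.07) / (4 − 1.5) = ln(3.871) / 2.5 = 1.3536 / 2.5 = 0.5414 km⁻¹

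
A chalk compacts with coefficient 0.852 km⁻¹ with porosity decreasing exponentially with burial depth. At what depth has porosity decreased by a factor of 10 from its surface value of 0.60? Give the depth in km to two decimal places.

φ/φ₀ = 1/10 ⇒ exp(−c·Z) = 1/10 ⇒ Z = ln(10) / c
Z = 2.3026 / 0.852 = 2.703 km

2.70 km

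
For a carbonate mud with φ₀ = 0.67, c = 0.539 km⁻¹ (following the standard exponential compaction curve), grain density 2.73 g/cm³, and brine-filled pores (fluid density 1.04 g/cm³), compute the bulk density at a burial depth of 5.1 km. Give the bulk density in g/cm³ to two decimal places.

2.66 g/cm³

Porosity at depth: φ = 0.67·exp(−0.539×5.1) = 0.67×0.0640 = 0.0429
Bulk density: ρ_b = (1−φ)ρ_g + φ·ρ_f = 0.9571×2.73 + 0.0429×1.04
       = 2.613 + 0.045 = 2.658 g/cm³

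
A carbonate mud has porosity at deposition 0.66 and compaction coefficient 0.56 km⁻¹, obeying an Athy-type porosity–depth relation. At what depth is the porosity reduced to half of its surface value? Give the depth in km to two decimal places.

phi/phi₀ = 1/2 ⇒ exp(−c·Z) = 1/2 ⇒ Z = ln(2) / c
Z = 0.6931 / 0.56 = 1.238 km

1.24 km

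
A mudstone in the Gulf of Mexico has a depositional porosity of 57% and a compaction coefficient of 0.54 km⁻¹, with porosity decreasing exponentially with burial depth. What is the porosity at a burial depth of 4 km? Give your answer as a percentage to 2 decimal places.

phi = phi₀·exp(−β·Z) = 0.57 × exp(−0.54 × 4) = 0.57 × exp(−2.16)
  = 0.57 × 0.1153 = 0.0657

6.57%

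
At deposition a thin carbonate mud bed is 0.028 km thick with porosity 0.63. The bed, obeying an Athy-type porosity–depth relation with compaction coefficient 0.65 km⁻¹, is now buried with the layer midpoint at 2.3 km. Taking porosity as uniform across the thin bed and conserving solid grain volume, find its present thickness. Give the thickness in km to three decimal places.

Porosity at 2.3 km: n = 0.63·exp(−0.65×2.3) = 0.1413
Solid-volume conservation: h(1−n) = h₀(1−n₀) ⇒ h = h₀·(1−n₀)/(1−n)
h = 0.028 × (1 − 0.63)/(1 − 0.1413) = 0.028 × 0.4309 = 0.0121 km

0.012 km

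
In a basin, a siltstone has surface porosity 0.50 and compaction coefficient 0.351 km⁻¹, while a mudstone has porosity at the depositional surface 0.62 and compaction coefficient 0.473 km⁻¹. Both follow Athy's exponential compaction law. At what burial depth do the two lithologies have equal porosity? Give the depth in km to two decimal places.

1.76 km

Set n₀ₐ e^(−cₐd) = n₀ᵦ e^(−cᵦd) ⇒ ln(n₀ₐ/n₀ᵦ) = (cₐ − cᵦ)·d
d = ln(0.5/0.62) / (0.351 − 0.473) = -0.2151 / -0.122 = 1.763 km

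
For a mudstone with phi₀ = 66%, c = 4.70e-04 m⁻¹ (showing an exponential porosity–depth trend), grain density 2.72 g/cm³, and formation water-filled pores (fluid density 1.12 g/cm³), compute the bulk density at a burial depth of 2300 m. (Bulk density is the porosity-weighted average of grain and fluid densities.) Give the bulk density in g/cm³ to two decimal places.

2.36 g/cm³

Working in km (1 km = 1000 m; c in km⁻¹ = c in m⁻¹ × 1000):
Porosity at depth: phi = 0.66·exp(−0.47×2.3) = 0.66×0.3393 = 0.2239
Bulk density: ρ_b = (1−phi)ρ_g + phi·ρ_f = 0.7761×2.72 + 0.2239×1.12
       = 2.111 + 0.251 = 2.362 g/cm³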